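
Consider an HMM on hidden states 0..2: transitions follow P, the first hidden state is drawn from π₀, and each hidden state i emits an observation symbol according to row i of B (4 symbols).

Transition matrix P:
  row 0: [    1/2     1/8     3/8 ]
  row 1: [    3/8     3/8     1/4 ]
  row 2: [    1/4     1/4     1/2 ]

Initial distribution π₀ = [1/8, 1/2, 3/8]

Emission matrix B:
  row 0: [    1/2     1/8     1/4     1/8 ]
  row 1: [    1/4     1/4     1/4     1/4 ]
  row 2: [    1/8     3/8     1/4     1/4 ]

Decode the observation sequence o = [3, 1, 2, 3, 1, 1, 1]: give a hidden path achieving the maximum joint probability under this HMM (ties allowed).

t=0: δ = [1.562e-02, 1.250e-01, 9.375e-02]  (obs o_0=3)
t=1: δ = [5.859e-03, 1.172e-02, 1.758e-02]  ψ = [1, 1, 2]  (obs o_1=1)
t=2: δ = [1.099e-03, 1.099e-03, 2.197e-03]  ψ = [1, 1, 2]  (obs o_2=2)
t=3: δ = [6.866e-05, 1.373e-04, 2.747e-04]  ψ = [0, 2, 2]  (obs o_3=3)
t=4: δ = [8.583e-06, 1.717e-05, 5.150e-05]  ψ = [2, 2, 2]  (obs o_4=1)
t=5: δ = [1.609e-06, 3.219e-06, 9.656e-06]  ψ = [2, 2, 2]  (obs o_5=1)
t=6: δ = [3.017e-07, 6.035e-07, 1.810e-06]  ψ = [2, 2, 2]  (obs o_6=1)
backtrack: best end state = 2; path = [2, 2, 2, 2, 2, 2, 2]

path = [2, 2, 2, 2, 2, 2, 2]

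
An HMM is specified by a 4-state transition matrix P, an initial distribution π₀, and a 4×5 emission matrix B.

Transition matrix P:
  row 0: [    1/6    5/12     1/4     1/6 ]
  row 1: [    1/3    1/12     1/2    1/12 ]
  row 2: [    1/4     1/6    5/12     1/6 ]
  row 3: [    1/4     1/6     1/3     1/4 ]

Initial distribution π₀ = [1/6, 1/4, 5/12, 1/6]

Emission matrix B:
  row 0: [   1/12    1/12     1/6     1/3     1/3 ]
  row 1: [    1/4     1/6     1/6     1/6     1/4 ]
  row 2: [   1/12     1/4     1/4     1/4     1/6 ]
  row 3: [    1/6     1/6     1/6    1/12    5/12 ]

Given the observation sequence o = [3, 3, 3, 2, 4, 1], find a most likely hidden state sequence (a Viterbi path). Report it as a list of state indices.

path = [2, 2, 2, 2, 2, 2]

t=0: δ = [5.556e-02, 4.167e-02, 1.042e-01, 1.389e-02]  (obs o_0=3)
t=1: δ = [8.681e-03, 3.858e-03, 1.085e-02, 1.447e-03]  ψ = [2, 0, 2, 2]  (obs o_1=3)
t=2: δ = [9.042e-04, 6.028e-04, 1.130e-03, 1.507e-04]  ψ = [2, 0, 2, 2]  (obs o_2=3)
t=3: δ = [4.710e-05, 6.279e-05, 1.177e-04, 3.140e-05]  ψ = [2, 0, 2, 2]  (obs o_3=2)
t=4: δ = [9.811e-06, 4.906e-06, 8.176e-06, 8.176e-06]  ψ = [2, 0, 2, 2]  (obs o_4=4)
t=5: δ = [1.703e-07, 6.814e-07, 8.517e-07, 3.407e-07]  ψ = [2, 0, 2, 3]  (obs o_5=1)
backtrack: best end state = 2; path = [2, 2, 2, 2, 2, 2]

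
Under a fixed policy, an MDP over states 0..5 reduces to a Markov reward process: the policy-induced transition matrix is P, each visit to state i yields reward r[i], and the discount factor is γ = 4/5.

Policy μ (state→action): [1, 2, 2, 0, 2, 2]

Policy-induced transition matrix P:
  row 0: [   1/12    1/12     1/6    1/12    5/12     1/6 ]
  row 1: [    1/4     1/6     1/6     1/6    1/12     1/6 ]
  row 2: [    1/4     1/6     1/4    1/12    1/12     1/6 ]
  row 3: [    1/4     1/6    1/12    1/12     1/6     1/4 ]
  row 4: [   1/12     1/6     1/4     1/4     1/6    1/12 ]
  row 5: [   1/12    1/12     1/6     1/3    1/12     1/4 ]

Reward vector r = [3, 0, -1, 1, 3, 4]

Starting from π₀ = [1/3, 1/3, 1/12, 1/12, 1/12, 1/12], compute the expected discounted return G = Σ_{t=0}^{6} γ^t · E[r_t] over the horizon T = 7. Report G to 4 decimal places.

t=0: π = [0.3333, 0.3333, 0.0833, 0.0833, 0.0833, 0.0833], E[r] = 1.5833, γ^t·E[r] = 1.583333, running G = 1.583333
t=1: π = [0.1667, 0.1319, 0.1736, 0.1458, 0.2083, 0.1736], E[r] = 1.7917, γ^t·E[r] = 1.433333, running G = 3.016667
t=2: π = [0.1586, 0.1383, 0.1863, 0.1725, 0.1684, 0.1759], E[r] = 1.6707, γ^t·E[r] = 1.069259, running G = 4.085926
t=3: π = [0.1662, 0.1388, 0.1819, 0.1669, 0.1646, 0.1817], E[r] = 1.7040, γ^t·E[r] = 0.872469, running G = 4.958395
t=4: π = [0.1646, 0.1377, 0.1816, 0.1677, 0.1664, 0.1820], E[r] = 1.7070, γ^t·E[r] = 0.699167, running G = 5.657562
t=5: π = [0.1645, 0.1378, 0.1817, 0.1680, 0.1660, 0.1819], E[r] = 1.7058, γ^t·E[r] = 0.558953, running G = 6.216515
t=6: π = [0.1646, 0.1378, 0.1816, 0.1680, 0.1660, 0.1820], E[r] = 1.7061, γ^t·E[r] = 0.447242, running G = 6.663757

G = 6.6638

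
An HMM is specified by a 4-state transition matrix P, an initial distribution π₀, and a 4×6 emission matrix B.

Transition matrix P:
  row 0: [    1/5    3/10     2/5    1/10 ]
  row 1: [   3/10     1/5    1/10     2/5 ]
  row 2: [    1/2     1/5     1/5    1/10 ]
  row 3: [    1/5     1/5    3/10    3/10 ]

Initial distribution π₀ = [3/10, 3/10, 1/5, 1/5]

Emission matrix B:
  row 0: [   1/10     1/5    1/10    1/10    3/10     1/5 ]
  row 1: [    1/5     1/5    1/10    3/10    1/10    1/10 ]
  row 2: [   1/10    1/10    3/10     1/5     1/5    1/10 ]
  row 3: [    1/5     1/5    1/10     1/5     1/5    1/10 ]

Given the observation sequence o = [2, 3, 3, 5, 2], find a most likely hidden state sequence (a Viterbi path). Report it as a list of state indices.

t=0: δ = [3.000e-02, 3.000e-02, 6.000e-02, 2.000e-02]  (obs o_0=2)
t=1: δ = [3.000e-03, 3.600e-03, 2.400e-03, 2.400e-03]  ψ = [2, 2, 0, 1]  (obs o_1=3)
t=2: δ = [1.200e-04, 2.700e-04, 2.400e-04, 2.880e-04]  ψ = [2, 0, 0, 1]  (obs o_2=3)
t=3: δ = [2.400e-05, 5.760e-06, 8.640e-06, 1.080e-05]  ψ = [2, 3, 3, 1]  (obs o_3=5)
t=4: δ = [4.800e-07, 7.200e-07, 2.880e-06, 3.240e-07]  ψ = [0, 0, 0, 3]  (obs o_4=2)
backtrack: best end state = 2; path = [2, 0, 2, 0, 2]

path = [2, 0, 2, 0, 2]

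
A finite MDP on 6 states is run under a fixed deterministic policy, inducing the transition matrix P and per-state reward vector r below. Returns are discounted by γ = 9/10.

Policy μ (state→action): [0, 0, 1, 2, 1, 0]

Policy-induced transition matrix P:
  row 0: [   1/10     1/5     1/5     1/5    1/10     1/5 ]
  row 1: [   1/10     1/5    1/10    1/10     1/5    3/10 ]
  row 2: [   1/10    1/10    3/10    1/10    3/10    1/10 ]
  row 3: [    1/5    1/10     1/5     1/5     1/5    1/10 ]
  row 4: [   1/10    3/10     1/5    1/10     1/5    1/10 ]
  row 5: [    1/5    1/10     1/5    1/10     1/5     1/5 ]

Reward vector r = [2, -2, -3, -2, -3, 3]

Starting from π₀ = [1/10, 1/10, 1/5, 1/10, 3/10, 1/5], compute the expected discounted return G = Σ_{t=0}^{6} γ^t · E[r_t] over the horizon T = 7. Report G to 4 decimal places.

G = -5.7122

t=0: π = [0.1000, 0.1000, 0.2000, 0.1000, 0.3000, 0.2000], E[r] = -1.1000, γ^t·E[r] = -1.100000, running G = -1.100000
t=1: π = [0.1300, 0.1800, 0.2100, 0.1200, 0.2100, 0.1500], E[r] = -1.1500, γ^t·E[r] = -1.035000, running G = -2.135000
t=2: π = [0.1270, 0.1730, 0.2030, 0.1250, 0.2080, 0.1640], E[r] = -1.0830, γ^t·E[r] = -0.877230, running G = -3.012230
t=3: π = [0.1289, 0.1716, 0.2030, 0.1252, 0.2076, 0.1637], E[r] = -1.0765, γ^t·E[r] = -0.784769, running G = -3.796999
t=4: π = [0.1289, 0.1716, 0.2031, 0.1254, 0.2074, 0.1636], E[r] = -1.0771, γ^t·E[r] = -0.706679, running G = -4.503677
t=5: π = [0.1289, 0.1715, 0.2032, 0.1254, 0.2074, 0.1636], E[r] = -1.0772, γ^t·E[r] = -0.636065, running G = -5.139742
t=6: π = [0.1289, 0.1715, 0.2032, 0.1254, 0.2074, 0.1636], E[r] = -1.0772, γ^t·E[r] = -0.572486, running G = -5.712228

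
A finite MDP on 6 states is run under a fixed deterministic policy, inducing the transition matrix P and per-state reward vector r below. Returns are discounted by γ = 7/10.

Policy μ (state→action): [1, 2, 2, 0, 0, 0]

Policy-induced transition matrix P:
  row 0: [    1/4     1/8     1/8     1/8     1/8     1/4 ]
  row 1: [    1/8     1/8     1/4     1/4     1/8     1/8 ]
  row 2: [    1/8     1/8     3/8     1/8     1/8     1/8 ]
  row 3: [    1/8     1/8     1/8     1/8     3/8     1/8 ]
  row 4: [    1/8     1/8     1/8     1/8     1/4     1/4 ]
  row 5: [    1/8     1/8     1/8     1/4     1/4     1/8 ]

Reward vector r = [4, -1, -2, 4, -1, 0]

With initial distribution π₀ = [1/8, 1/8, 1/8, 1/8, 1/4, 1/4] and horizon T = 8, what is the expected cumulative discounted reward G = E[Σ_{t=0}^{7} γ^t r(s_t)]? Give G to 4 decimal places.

t=0: π = [0.1250, 0.1250, 0.1250, 0.1250, 0.2500, 0.2500], E[r] = 0.3750, γ^t·E[r] = 0.375000, running G = 0.375000
t=1: π = [0.1406, 0.1250, 0.1719, 0.1719, 0.2188, 0.1719], E[r] = 0.5625, γ^t·E[r] = 0.393750, running G = 0.768750
t=2: π = [0.1426, 0.1250, 0.1836, 0.1621, 0.2168, 0.1699], E[r] = 0.5098, γ^t·E[r] = 0.249785, running G = 1.018535
t=3: π = [0.1428, 0.1250, 0.1865, 0.1619, 0.2139, 0.1699], E[r] = 0.5068, γ^t·E[r] = 0.173845, running G = 1.192380
t=4: π = [0.1429, 0.1250, 0.1873, 0.1619, 0.2134, 0.1696], E[r] = 0.5059, γ^t·E[r] = 0.121471, running G = 1.313851
t=5: π = [0.1429, 0.1250, 0.1874, 0.1618, 0.2133, 0.1695], E[r] = 0.5055, γ^t·E[r] = 0.084959, running G = 1.398810
t=6: π = [0.1429, 0.1250, 0.1875, 0.1618, 0.2133, 0.1695], E[r] = 0.5054, γ^t·E[r] = 0.059461, running G = 1.458271
t=7: π = [0.1429, 0.1250, 0.1875, 0.1618, 0.2133, 0.1695], E[r] = 0.5054, γ^t·E[r] = 0.041621, running G = 1.499892

G = 1.4999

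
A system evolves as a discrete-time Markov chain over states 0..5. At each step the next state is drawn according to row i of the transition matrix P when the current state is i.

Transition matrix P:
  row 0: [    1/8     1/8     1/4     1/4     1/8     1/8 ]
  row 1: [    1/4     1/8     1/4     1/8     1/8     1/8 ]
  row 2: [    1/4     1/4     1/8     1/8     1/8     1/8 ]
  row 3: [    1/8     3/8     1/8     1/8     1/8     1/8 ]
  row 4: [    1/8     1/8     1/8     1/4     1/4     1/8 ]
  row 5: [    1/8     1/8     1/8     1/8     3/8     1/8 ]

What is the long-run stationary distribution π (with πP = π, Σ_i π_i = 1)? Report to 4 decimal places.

π = [0.1698, 0.1884, 0.1698, 0.1685, 0.1786, 0.1250]

Balance equations π_j = Σ_i π_i·P[i][j]:
  π_0 = 1/8·π_0 + 1/4·π_1 + 1/4·π_2 + 1/8·π_3 + 1/8·π_4 + 1/8·π_5
  π_1 = 1/8·π_0 + 1/8·π_1 + 1/4·π_2 + 3/8·π_3 + 1/8·π_4 + 1/8·π_5
  π_2 = 1/4·π_0 + 1/4·π_1 + 1/8·π_2 + 1/8·π_3 + 1/8·π_4 + 1/8·π_5
  π_3 = 1/4·π_0 + 1/8·π_1 + 1/8·π_2 + 1/8·π_3 + 1/4·π_4 + 1/8·π_5
  π_4 = 1/8·π_0 + 1/8·π_1 + 1/8·π_2 + 1/8·π_3 + 1/4·π_4 + 3/8·π_5
  normalize: π_0 + π_1 + π_2 + π_3 + π_4 + π_5 = 1
Solving the linear system gives exactly π = [347/2044, 55/292, 347/2044, 689/4088, 5/28, 1/8].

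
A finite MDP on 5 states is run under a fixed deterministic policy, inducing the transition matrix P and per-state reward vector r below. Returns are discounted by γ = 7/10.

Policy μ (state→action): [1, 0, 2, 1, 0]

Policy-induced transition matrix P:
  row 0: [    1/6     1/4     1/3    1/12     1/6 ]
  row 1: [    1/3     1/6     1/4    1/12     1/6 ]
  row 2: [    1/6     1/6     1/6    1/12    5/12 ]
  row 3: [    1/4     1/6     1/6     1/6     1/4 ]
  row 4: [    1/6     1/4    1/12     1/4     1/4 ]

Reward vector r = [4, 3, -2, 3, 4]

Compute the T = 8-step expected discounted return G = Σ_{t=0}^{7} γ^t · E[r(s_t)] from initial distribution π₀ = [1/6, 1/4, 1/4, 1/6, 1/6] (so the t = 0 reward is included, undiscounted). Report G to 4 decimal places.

t=0: π = [0.1667, 0.2500, 0.2500, 0.1667, 0.1667], E[r] = 2.0833, γ^t·E[r] = 2.083333, running G = 2.083333
t=1: π = [0.2222, 0.1944, 0.2014, 0.1250, 0.2569], E[r] = 2.4722, γ^t·E[r] = 1.730556, running G = 3.813889
t=2: π = [0.2095, 0.2066, 0.1985, 0.1366, 0.2488], E[r] = 2.4659, γ^t·E[r] = 1.208270, running G = 5.022159
t=3: π = [0.2125, 0.2049, 0.1981, 0.1362, 0.2484], E[r] = 2.4706, γ^t·E[r] = 0.847410, running G = 5.869568
t=4: π = [0.2122, 0.2051, 0.1985, 0.1361, 0.2482], E[r] = 2.4681, γ^t·E[r] = 0.592599, running G = 6.462168
t=5: π = [0.2122, 0.2050, 0.1984, 0.1360, 0.2483], E[r] = 2.4683, γ^t·E[r] = 0.414854, running G = 6.877022
t=6: π = [0.2122, 0.2050, 0.1984, 0.1361, 0.2483], E[r] = 2.4684, γ^t·E[r] = 0.290399, running G = 7.167421
t=7: π = [0.2122, 0.2050, 0.1984, 0.1361, 0.2483], E[r] = 2.4684, γ^t·E[r] = 0.203280, running G = 7.370701

G = 7.3707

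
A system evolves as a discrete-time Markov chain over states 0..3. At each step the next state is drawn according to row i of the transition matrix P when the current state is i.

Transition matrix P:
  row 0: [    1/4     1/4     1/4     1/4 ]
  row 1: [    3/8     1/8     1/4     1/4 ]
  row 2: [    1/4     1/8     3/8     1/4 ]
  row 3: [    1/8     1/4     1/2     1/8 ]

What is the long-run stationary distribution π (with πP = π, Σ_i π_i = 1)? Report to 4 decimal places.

π = [0.2451, 0.1834, 0.3492, 0.2222]

Balance equations π_j = Σ_i π_i·P[i][j]:
  π_0 = 1/4·π_0 + 3/8·π_1 + 1/4·π_2 + 1/8·π_3
  π_1 = 1/4·π_0 + 1/8·π_1 + 1/8·π_2 + 1/4·π_3
  π_2 = 1/4·π_0 + 1/4·π_1 + 3/8·π_2 + 1/2·π_3
  normalize: π_0 + π_1 + π_2 + π_3 = 1
Solving the linear system gives exactly π = [139/567, 104/567, 22/63, 2/9].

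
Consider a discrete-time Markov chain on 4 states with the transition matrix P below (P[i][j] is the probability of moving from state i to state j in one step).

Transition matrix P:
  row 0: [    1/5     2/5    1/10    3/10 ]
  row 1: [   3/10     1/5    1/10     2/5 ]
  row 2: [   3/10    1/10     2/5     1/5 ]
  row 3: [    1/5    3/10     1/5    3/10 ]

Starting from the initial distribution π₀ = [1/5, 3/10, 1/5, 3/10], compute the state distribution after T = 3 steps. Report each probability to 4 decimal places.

t=0: π = [0.2000, 0.3000, 0.2000, 0.3000]
t=1: π = [0.2500, 0.2500, 0.1900, 0.3100]
t=2: π = [0.2440, 0.2620, 0.1880, 0.3060]
t=3: π = [0.2450, 0.2606, 0.1870, 0.3074]

π = [0.2450, 0.2606, 0.1870, 0.3074]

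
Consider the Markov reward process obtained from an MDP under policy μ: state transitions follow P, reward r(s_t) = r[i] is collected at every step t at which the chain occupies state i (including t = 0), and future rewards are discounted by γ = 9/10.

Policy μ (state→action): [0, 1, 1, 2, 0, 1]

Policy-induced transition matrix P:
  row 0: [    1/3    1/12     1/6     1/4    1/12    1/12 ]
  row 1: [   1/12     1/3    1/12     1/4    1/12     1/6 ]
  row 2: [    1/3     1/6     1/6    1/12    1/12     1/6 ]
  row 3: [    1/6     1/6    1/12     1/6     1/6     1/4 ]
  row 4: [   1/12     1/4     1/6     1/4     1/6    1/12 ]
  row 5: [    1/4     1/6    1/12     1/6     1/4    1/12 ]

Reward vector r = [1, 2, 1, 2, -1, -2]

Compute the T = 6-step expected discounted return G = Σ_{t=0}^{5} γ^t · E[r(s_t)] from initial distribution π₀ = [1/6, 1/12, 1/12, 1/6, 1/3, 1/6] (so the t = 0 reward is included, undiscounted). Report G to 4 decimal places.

G = 2.6655

t=0: π = [0.1667, 0.0833, 0.0833, 0.1667, 0.3333, 0.1667], E[r] = 0.0833, γ^t·E[r] = 0.083333, running G = 0.083333
t=1: π = [0.1875, 0.1944, 0.1319, 0.2083, 0.1528, 0.1250], E[r] = 0.7222, γ^t·E[r] = 0.650000, running G = 0.733333
t=2: π = [0.2014, 0.1962, 0.1227, 0.2002, 0.1343, 0.1453], E[r] = 0.6921, γ^t·E[r] = 0.560625, running G = 1.293958
t=3: π = [0.2052, 0.1938, 0.1215, 0.2008, 0.1354, 0.1433], E[r] = 0.6939, γ^t·E[r] = 0.505828, running G = 1.799786
t=4: π = [0.2056, 0.1931, 0.1218, 0.2011, 0.1352, 0.1431], E[r] = 0.6946, γ^t·E[r] = 0.455699, running G = 2.255485
t=5: π = [0.2058, 0.1930, 0.1219, 0.2010, 0.1352, 0.1431], E[r] = 0.6943, γ^t·E[r] = 0.409983, running G = 2.665469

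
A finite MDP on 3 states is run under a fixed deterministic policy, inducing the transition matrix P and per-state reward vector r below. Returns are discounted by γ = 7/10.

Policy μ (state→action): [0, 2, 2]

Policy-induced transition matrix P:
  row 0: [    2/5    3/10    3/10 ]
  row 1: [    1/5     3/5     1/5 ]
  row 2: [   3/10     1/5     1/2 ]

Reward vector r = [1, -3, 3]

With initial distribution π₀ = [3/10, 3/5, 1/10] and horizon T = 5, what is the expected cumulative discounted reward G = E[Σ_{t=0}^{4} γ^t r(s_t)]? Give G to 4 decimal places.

t=0: π = [0.3000, 0.6000, 0.1000], E[r] = -1.2000, γ^t·E[r] = -1.200000, running G = -1.200000
t=1: π = [0.2700, 0.4700, 0.2600], E[r] = -0.3600, γ^t·E[r] = -0.252000, running G = -1.452000
t=2: π = [0.2800, 0.4150, 0.3050], E[r] = -0.0500, γ^t·E[r] = -0.024500, running G = -1.476500
t=3: π = [0.2865, 0.3940, 0.3195], E[r] = 0.0630, γ^t·E[r] = 0.021609, running G = -1.454891
t=4: π = [0.2893, 0.3863, 0.3245], E[r] = 0.1040, γ^t·E[r] = 0.024970, running G = -1.429921

G = -1.4299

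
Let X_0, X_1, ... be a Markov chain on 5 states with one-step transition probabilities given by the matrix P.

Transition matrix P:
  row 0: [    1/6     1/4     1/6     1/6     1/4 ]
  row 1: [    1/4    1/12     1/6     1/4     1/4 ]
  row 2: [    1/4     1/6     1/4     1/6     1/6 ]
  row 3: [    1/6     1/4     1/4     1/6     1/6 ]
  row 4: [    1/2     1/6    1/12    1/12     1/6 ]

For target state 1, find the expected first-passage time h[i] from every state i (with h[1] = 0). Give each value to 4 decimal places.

First-step conditioning: h[1] = 0; for i ≠ 1, h[i] = 1 + Σ_k P[i][k]·h[k].
  h[0] = 1 + 1/6·h[0] + 1/6·h[2] + 1/6·h[3] + 1/4·h[4]
  h[2] = 1 + 1/4·h[0] + 1/4·h[2] + 1/6·h[3] + 1/6·h[4]
  h[3] = 1 + 1/6·h[0] + 1/4·h[2] + 1/6·h[3] + 1/6·h[4]
  h[4] = 1 + 1/2·h[0] + 1/12·h[2] + 1/12·h[3] + 1/6·h[4]
Solving the 4×4 linear system over states ≠ 1 gives exactly h = [20304/4429, 0, 22020/4429, 20328/4429, 21732/4429] (h[1] = 0 is the target).

h = [4.5843, 0.0000, 4.9718, 4.5897, 4.9068]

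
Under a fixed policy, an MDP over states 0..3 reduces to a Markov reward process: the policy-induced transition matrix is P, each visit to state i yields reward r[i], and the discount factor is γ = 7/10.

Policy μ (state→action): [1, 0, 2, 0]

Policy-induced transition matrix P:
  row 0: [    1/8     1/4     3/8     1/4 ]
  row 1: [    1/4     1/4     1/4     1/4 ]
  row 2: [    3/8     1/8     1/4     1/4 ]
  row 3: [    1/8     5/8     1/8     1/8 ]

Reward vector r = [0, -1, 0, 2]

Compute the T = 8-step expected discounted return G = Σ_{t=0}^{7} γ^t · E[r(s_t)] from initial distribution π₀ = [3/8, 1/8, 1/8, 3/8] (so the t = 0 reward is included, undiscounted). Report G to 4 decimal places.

G = 0.8573

t=0: π = [0.3750, 0.1250, 0.1250, 0.3750], E[r] = 0.6250, γ^t·E[r] = 0.625000, running G = 0.625000
t=1: π = [0.1719, 0.3750, 0.2500, 0.2031], E[r] = 0.0313, γ^t·E[r] = 0.021875, running G = 0.646875
t=2: π = [0.2344, 0.2949, 0.2461, 0.2246], E[r] = 0.1543, γ^t·E[r] = 0.075605, running G = 0.722480
t=3: π = [0.2234, 0.3035, 0.2512, 0.2219], E[r] = 0.1404, γ^t·E[r] = 0.048151, running G = 0.770631
t=4: π = [0.2257, 0.3018, 0.2502, 0.2223], E[r] = 0.1427, γ^t·E[r] = 0.034262, running G = 0.804893
t=5: π = [0.2253, 0.3021, 0.2504, 0.2222], E[r] = 0.1424, γ^t·E[r] = 0.023927, running G = 0.828820
t=6: π = [0.2254, 0.3020, 0.2504, 0.2222], E[r] = 0.1424, γ^t·E[r] = 0.016755, running G = 0.845575
t=7: π = [0.2253, 0.3020, 0.2504, 0.2222], E[r] = 0.1424, γ^t·E[r] = 0.011728, running G = 0.857303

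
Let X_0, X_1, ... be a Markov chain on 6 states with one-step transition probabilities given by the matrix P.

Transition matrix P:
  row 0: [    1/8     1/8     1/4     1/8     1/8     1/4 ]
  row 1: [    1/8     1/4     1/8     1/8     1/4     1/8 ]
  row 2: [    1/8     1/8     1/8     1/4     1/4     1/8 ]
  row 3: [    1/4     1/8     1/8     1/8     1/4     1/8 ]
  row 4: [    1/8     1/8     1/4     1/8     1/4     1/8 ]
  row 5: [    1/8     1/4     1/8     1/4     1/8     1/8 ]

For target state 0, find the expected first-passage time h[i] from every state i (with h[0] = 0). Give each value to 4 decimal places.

h = [0.0000, 6.8971, 6.7893, 6.0349, 6.8836, 6.7910]

First-step conditioning: h[0] = 0; for i ≠ 0, h[i] = 1 + Σ_k P[i][k]·h[k].
  h[1] = 1 + 1/4·h[1] + 1/8·h[2] + 1/8·h[3] + 1/4·h[4] + 1/8·h[5]
  h[2] = 1 + 1/8·h[1] + 1/8·h[2] + 1/4·h[3] + 1/4·h[4] + 1/8·h[5]
  h[3] = 1 + 1/8·h[1] + 1/8·h[2] + 1/8·h[3] + 1/4·h[4] + 1/8·h[5]
  h[4] = 1 + 1/8·h[1] + 1/4·h[2] + 1/8·h[3] + 1/4·h[4] + 1/8·h[5]
  h[5] = 1 + 1/4·h[1] + 1/8·h[2] + 1/4·h[3] + 1/8·h[4] + 1/8·h[5]
Solving the 5×5 linear system over states ≠ 0 gives exactly h = [0, 32768/4751, 32256/4751, 28672/4751, 32704/4751, 32264/4751] (h[0] = 0 is the target).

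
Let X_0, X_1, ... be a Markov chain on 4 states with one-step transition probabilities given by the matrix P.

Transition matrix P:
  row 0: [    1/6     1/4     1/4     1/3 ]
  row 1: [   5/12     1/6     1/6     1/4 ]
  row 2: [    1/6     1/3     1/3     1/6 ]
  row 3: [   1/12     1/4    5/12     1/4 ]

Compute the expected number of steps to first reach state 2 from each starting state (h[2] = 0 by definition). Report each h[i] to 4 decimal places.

h = [3.5830, 3.9011, 0.0000, 3.0318]

First-step conditioning: h[2] = 0; for i ≠ 2, h[i] = 1 + Σ_k P[i][k]·h[k].
  h[0] = 1 + 1/6·h[0] + 1/4·h[1] + 1/3·h[3]
  h[1] = 1 + 5/12·h[0] + 1/6·h[1] + 1/4·h[3]
  h[3] = 1 + 1/12·h[0] + 1/4·h[1] + 1/4·h[3]
Solving the 3×3 linear system over states ≠ 2 gives exactly h = [1014/283, 1104/283, 0, 858/283] (h[2] = 0 is the target).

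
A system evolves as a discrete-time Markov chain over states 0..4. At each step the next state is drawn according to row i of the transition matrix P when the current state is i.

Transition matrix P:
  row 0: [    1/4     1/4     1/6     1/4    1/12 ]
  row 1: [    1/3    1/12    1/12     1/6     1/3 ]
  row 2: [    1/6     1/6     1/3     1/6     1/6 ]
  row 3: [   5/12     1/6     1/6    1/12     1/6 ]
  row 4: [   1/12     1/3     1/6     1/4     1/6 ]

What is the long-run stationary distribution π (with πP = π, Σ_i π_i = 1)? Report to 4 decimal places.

Balance equations π_j = Σ_i π_i·P[i][j]:
  π_0 = 1/4·π_0 + 1/3·π_1 + 1/6·π_2 + 5/12·π_3 + 1/12·π_4
  π_1 = 1/4·π_0 + 1/12·π_1 + 1/6·π_2 + 1/6·π_3 + 1/3·π_4
  π_2 = 1/6·π_0 + 1/12·π_1 + 1/3·π_2 + 1/6·π_3 + 1/6·π_4
  π_3 = 1/4·π_0 + 1/6·π_1 + 1/6·π_2 + 1/12·π_3 + 1/4·π_4
  normalize: π_0 + π_1 + π_2 + π_3 + π_4 = 1
Solving the linear system gives exactly π = [882/3485, 140/697, 627/3485, 652/3485, 624/3485].

π = [0.2531, 0.2009, 0.1799, 0.1871, 0.1791]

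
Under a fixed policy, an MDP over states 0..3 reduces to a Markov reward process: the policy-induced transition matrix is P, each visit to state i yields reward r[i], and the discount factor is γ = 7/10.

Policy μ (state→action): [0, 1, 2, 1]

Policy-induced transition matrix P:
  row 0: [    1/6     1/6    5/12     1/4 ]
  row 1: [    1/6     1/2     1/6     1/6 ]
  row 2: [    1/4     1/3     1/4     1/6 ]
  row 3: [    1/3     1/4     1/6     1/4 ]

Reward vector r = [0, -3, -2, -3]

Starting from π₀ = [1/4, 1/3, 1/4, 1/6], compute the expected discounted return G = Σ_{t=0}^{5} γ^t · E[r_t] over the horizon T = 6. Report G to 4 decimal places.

t=0: π = [0.2500, 0.3333, 0.2500, 0.1667], E[r] = -2.0000, γ^t·E[r] = -2.000000, running G = -2.000000
t=1: π = [0.2153, 0.3333, 0.2500, 0.2014], E[r] = -2.1042, γ^t·E[r] = -1.472917, running G = -3.472917
t=2: π = [0.2211, 0.3362, 0.2413, 0.2014], E[r] = -2.0955, γ^t·E[r] = -1.026788, running G = -4.499705
t=3: π = [0.2203, 0.3357, 0.2420, 0.2019], E[r] = -2.0969, γ^t·E[r] = -0.719248, running G = -5.218953
t=4: π = [0.2205, 0.3357, 0.2419, 0.2019], E[r] = -2.0966, γ^t·E[r] = -0.503401, running G = -5.722354
t=5: π = [0.2205, 0.3357, 0.2419, 0.2019], E[r] = -2.0966, γ^t·E[r] = -0.352383, running G = -6.074737

G = -6.0747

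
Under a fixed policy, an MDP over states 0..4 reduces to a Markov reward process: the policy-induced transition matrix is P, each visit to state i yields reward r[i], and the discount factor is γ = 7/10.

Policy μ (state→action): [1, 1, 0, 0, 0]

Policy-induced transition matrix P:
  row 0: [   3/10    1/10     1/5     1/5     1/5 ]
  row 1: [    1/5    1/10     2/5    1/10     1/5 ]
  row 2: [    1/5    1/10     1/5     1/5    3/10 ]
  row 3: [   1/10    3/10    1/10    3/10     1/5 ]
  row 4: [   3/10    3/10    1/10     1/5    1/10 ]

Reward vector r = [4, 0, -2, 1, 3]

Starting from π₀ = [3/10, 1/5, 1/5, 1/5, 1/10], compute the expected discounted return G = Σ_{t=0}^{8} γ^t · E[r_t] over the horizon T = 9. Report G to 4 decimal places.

G = 4.1546

t=0: π = [0.3000, 0.2000, 0.2000, 0.2000, 0.1000], E[r] = 1.3000, γ^t·E[r] = 1.300000, running G = 1.300000
t=1: π = [0.2200, 0.1600, 0.2100, 0.2000, 0.2100], E[r] = 1.2900, γ^t·E[r] = 0.903000, running G = 2.203000
t=2: π = [0.2230, 0.1820, 0.1910, 0.2040, 0.2000], E[r] = 1.3140, γ^t·E[r] = 0.643860, running G = 2.846860
t=3: π = [0.2219, 0.1808, 0.1960, 0.2022, 0.1991], E[r] = 1.2951, γ^t·E[r] = 0.444219, running G = 3.291079
t=4: π = [0.2219, 0.1803, 0.1960, 0.2021, 0.1997], E[r] = 1.2967, γ^t·E[r] = 0.311330, running G = 3.602410
t=5: π = [0.2219, 0.1804, 0.1959, 0.2022, 0.1996], E[r] = 1.2971, γ^t·E[r] = 0.218008, running G = 3.820417
t=6: π = [0.2219, 0.1804, 0.1959, 0.2022, 0.1996], E[r] = 1.2970, γ^t·E[r] = 0.152594, running G = 3.973011
t=7: π = [0.2219, 0.1804, 0.1959, 0.2022, 0.1996], E[r] = 1.2970, γ^t·E[r] = 0.106816, running G = 4.079827
t=8: π = [0.2219, 0.1804, 0.1959, 0.2022, 0.1996], E[r] = 1.2970, γ^t·E[r] = 0.074771, running G = 4.154599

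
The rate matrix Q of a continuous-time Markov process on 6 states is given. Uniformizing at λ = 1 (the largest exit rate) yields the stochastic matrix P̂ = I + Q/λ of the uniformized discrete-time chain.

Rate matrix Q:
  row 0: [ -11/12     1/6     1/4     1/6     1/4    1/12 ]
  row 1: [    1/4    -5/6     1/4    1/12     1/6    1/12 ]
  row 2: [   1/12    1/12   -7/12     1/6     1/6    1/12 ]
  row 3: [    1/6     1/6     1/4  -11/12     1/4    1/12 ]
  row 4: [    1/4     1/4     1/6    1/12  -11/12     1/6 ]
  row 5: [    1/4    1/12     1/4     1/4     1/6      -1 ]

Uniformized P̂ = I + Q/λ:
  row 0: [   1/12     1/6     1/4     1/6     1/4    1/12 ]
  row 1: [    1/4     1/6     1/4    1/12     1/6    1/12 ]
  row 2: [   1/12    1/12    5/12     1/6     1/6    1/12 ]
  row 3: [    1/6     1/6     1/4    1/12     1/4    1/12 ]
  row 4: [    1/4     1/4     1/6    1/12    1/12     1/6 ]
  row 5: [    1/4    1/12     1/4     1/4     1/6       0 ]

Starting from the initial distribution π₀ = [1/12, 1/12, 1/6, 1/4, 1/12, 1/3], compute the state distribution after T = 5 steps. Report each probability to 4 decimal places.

t=0: π = [0.0833, 0.0833, 0.1667, 0.2500, 0.0833, 0.3333]
t=1: π = [0.1875, 0.1319, 0.2708, 0.1597, 0.1875, 0.0625]
t=2: π = [0.1603, 0.1545, 0.2795, 0.1319, 0.1800, 0.0938]
t=3: π = [0.1657, 0.1506, 0.2816, 0.1356, 0.1760, 0.0905]
t=4: π = [0.1642, 0.1503, 0.2823, 0.1357, 0.1771, 0.0905]
t=5: π = [0.1643, 0.1504, 0.2823, 0.1356, 0.1769, 0.0906]

π = [0.1643, 0.1504, 0.2823, 0.1356, 0.1769, 0.0906]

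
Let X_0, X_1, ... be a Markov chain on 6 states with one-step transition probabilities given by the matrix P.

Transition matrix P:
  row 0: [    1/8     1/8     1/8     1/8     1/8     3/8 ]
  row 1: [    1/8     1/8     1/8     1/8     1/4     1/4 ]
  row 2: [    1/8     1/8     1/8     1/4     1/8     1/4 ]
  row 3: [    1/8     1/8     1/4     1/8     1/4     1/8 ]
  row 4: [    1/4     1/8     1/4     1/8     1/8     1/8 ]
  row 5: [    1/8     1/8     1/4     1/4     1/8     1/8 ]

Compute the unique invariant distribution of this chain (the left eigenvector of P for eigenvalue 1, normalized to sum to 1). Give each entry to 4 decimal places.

π = [0.1453, 0.1250, 0.1922, 0.1741, 0.1624, 0.2010]

Balance equations π_j = Σ_i π_i·P[i][j]:
  π_0 = 1/8·π_0 + 1/8·π_1 + 1/8·π_2 + 1/8·π_3 + 1/4·π_4 + 1/8·π_5
  π_1 = 1/8·π_0 + 1/8·π_1 + 1/8·π_2 + 1/8·π_3 + 1/8·π_4 + 1/8·π_5
  π_2 = 1/8·π_0 + 1/8·π_1 + 1/8·π_2 + 1/4·π_3 + 1/4·π_4 + 1/4·π_5
  π_3 = 1/8·π_0 + 1/8·π_1 + 1/4·π_2 + 1/8·π_3 + 1/8·π_4 + 1/4·π_5
  π_4 = 1/8·π_0 + 1/4·π_1 + 1/8·π_2 + 1/4·π_3 + 1/8·π_4 + 1/8·π_5
  normalize: π_0 + π_1 + π_2 + π_3 + π_4 + π_5 = 1
Solving the linear system gives exactly π = [17/117, 1/8, 1619/8424, 163/936, 19/117, 1693/8424].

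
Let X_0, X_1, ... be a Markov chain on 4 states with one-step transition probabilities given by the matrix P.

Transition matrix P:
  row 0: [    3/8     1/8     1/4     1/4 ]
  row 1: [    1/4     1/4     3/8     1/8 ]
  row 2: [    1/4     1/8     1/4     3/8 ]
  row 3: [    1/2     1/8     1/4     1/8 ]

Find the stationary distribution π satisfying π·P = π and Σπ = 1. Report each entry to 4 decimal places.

Balance equations π_j = Σ_i π_i·P[i][j]:
  π_0 = 3/8·π_0 + 1/4·π_1 + 1/4·π_2 + 1/2·π_3
  π_1 = 1/8·π_0 + 1/4·π_1 + 1/8·π_2 + 1/8·π_3
  π_2 = 1/4·π_0 + 3/8·π_1 + 1/4·π_2 + 1/4·π_3
  normalize: π_0 + π_1 + π_2 + π_3 = 1
Solving the linear system gives exactly π = [89/252, 1/7, 15/56, 17/72].

π = [0.3532, 0.1429, 0.2679, 0.2361]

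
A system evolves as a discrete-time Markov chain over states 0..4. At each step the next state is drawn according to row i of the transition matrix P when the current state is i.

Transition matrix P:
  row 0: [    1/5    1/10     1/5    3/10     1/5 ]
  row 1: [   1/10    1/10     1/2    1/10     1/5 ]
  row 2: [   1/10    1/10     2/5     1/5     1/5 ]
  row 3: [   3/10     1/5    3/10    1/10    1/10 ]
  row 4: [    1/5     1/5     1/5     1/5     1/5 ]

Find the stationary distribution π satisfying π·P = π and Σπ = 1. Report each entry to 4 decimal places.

π = [0.1724, 0.1367, 0.3244, 0.1851, 0.1815]

Balance equations π_j = Σ_i π_i·P[i][j]:
  π_0 = 1/5·π_0 + 1/10·π_1 + 1/10·π_2 + 3/10·π_3 + 1/5·π_4
  π_1 = 1/10·π_0 + 1/10·π_1 + 1/10·π_2 + 1/5·π_3 + 1/5·π_4
  π_2 = 1/5·π_0 + 1/2·π_1 + 2/5·π_2 + 3/10·π_3 + 1/5·π_4
  π_3 = 3/10·π_0 + 1/10·π_1 + 1/5·π_2 + 1/10·π_3 + 1/5·π_4
  normalize: π_0 + π_1 + π_2 + π_3 + π_4 = 1
Solving the linear system gives exactly π = [1688/9791, 1338/9791, 3176/9791, 1812/9791, 1777/9791].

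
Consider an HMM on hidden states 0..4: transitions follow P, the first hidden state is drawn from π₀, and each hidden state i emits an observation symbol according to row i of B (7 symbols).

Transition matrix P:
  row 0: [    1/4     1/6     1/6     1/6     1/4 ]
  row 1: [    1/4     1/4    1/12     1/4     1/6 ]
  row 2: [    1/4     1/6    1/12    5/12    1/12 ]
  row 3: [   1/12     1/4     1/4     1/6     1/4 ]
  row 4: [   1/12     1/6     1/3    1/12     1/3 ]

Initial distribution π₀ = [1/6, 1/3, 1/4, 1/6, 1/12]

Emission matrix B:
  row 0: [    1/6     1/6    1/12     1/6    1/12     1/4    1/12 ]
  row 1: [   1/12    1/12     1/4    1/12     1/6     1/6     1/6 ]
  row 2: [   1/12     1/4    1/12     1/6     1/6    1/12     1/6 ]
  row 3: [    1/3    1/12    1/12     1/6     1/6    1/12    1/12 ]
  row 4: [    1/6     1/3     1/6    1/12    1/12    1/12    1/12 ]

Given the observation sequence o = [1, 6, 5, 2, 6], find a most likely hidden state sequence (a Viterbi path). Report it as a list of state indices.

t=0: δ = [2.778e-02, 2.778e-02, 6.250e-02, 1.389e-02, 2.778e-02]  (obs o_0=1)
t=1: δ = [1.302e-03, 1.736e-03, 1.543e-03, 2.170e-03, 7.716e-04]  ψ = [2, 2, 4, 2, 4]  (obs o_1=6)
t=2: δ = [1.085e-04, 9.042e-05, 4.521e-05, 5.358e-05, 4.521e-05]  ψ = [1, 3, 3, 2, 3]  (obs o_2=5)
t=3: δ = [2.261e-06, 5.651e-06, 1.507e-06, 1.884e-06, 4.521e-06]  ψ = [0, 1, 0, 1, 0]  (obs o_3=2)
t=4: δ = [1.177e-07, 2.355e-07, 2.512e-07, 1.177e-07, 1.256e-07]  ψ = [1, 1, 4, 1, 4]  (obs o_4=6)
backtrack: best end state = 2; path = [2, 1, 0, 4, 2]

path = [2, 1, 0, 4, 2]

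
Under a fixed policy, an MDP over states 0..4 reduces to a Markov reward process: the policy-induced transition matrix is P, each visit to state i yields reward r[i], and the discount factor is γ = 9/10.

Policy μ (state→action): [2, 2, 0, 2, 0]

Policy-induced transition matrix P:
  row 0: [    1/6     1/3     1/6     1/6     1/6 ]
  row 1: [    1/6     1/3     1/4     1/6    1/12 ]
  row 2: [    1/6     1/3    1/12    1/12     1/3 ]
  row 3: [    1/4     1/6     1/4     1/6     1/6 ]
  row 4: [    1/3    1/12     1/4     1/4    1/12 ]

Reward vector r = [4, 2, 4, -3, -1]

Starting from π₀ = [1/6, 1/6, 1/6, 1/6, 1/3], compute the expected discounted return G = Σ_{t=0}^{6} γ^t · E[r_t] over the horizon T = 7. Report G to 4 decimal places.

G = 7.1810

t=0: π = [0.1667, 0.1667, 0.1667, 0.1667, 0.3333], E[r] = 0.8333, γ^t·E[r] = 0.833333, running G = 0.833333
t=1: π = [0.2361, 0.2222, 0.2083, 0.1806, 0.1528], E[r] = 1.5278, γ^t·E[r] = 1.375000, running G = 2.208333
t=2: π = [0.2072, 0.2650, 0.1956, 0.1620, 0.1701], E[r] = 1.4850, γ^t·E[r] = 1.202813, running G = 3.411146
t=3: π = [0.2085, 0.2638, 0.2001, 0.1645, 0.1630], E[r] = 1.5056, γ^t·E[r] = 1.097578, running G = 4.508724
t=4: π = [0.2075, 0.2652, 0.1993, 0.1636, 0.1645], E[r] = 1.5024, γ^t·E[r] = 0.985721, running G = 5.494445
t=5: π = [0.2077, 0.2650, 0.1995, 0.1638, 0.1641], E[r] = 1.5033, γ^t·E[r] = 0.887709, running G = 6.382154
t=6: π = [0.2077, 0.2650, 0.1994, 0.1637, 0.1642], E[r] = 1.5031, γ^t·E[r] = 0.798830, running G = 7.180984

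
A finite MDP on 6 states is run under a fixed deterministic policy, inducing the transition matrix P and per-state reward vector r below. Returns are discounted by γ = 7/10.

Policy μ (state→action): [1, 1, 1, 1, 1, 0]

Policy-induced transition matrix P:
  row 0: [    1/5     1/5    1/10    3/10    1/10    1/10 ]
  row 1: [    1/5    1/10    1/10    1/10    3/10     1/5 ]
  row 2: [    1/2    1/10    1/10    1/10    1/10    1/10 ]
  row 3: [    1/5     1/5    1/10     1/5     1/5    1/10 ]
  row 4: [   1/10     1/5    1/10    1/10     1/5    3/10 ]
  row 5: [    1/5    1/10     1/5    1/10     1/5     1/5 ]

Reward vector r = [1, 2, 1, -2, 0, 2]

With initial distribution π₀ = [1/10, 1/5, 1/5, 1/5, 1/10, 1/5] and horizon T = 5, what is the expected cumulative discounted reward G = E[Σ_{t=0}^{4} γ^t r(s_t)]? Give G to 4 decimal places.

G = 1.8915

t=0: π = [0.1000, 0.2000, 0.2000, 0.2000, 0.1000, 0.2000], E[r] = 0.7000, γ^t·E[r] = 0.700000, running G = 0.700000
t=1: π = [0.2500, 0.1400, 0.1200, 0.1400, 0.1900, 0.1600], E[r] = 0.6900, γ^t·E[r] = 0.483000, running G = 1.183000
t=2: π = [0.2170, 0.1580, 0.1160, 0.1640, 0.1770, 0.1680], E[r] = 0.6570, γ^t·E[r] = 0.321930, running G = 1.504930
t=3: π = [0.2171, 0.1558, 0.1168, 0.1598, 0.1825, 0.1680], E[r] = 0.6619, γ^t·E[r] = 0.227032, running G = 1.731962
t=4: π = [0.2168, 0.1559, 0.1168, 0.1594, 0.1822, 0.1689], E[r] = 0.6644, γ^t·E[r] = 0.159530, running G = 1.891491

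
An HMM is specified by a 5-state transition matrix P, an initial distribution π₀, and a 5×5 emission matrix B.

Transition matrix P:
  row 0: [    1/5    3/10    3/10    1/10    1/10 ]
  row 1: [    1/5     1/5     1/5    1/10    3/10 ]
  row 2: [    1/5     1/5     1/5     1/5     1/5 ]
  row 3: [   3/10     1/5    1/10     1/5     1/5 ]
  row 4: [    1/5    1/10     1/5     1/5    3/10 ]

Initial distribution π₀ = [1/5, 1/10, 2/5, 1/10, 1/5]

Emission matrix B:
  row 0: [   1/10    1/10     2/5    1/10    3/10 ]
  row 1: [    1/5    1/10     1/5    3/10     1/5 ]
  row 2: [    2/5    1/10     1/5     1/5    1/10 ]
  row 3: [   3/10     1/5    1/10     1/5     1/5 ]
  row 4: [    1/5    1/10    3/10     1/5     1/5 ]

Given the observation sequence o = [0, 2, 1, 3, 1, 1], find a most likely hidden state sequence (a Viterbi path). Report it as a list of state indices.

path = [2, 0, 1, 4, 3, 3]

t=0: δ = [2.000e-02, 2.000e-02, 1.600e-01, 3.000e-02, 4.000e-02]  (obs o_0=0)
t=1: δ = [1.280e-02, 6.400e-03, 6.400e-03, 3.200e-03, 9.600e-03]  ψ = [2, 2, 2, 2, 2]  (obs o_1=2)
t=2: δ = [2.560e-04, 3.840e-04, 3.840e-04, 3.840e-04, 2.880e-04]  ψ = [0, 0, 0, 4, 4]  (obs o_2=1)
t=3: δ = [1.152e-05, 2.304e-05, 1.536e-05, 1.536e-05, 2.304e-05]  ψ = [3, 0, 0, 2, 1]  (obs o_3=3)
t=4: δ = [4.608e-07, 4.608e-07, 4.608e-07, 9.216e-07, 6.912e-07]  ψ = [1, 1, 1, 4, 1]  (obs o_4=1)
t=5: δ = [2.765e-08, 1.843e-08, 1.382e-08, 3.686e-08, 2.074e-08]  ψ = [3, 3, 0, 3, 4]  (obs o_5=1)
backtrack: best end state = 3; path = [2, 0, 1, 4, 3, 3]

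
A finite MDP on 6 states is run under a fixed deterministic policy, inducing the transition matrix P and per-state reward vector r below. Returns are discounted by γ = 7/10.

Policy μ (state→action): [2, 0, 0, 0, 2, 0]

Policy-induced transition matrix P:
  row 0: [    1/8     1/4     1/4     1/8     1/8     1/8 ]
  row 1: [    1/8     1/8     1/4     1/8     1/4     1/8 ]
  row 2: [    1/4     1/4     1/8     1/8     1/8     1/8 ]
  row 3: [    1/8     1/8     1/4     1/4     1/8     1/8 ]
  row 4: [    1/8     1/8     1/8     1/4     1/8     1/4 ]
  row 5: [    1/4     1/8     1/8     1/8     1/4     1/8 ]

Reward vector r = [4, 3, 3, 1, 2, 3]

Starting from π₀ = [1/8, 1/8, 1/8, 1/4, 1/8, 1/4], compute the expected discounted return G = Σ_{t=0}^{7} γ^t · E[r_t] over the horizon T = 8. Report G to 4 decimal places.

t=0: π = [0.1250, 0.1250, 0.1250, 0.2500, 0.1250, 0.2500], E[r] = 2.5000, γ^t·E[r] = 2.500000, running G = 2.500000
t=1: π = [0.1719, 0.1563, 0.1875, 0.1719, 0.1719, 0.1406], E[r] = 2.6563, γ^t·E[r] = 1.859375, running G = 4.359375
t=2: π = [0.1660, 0.1699, 0.1875, 0.1680, 0.1621, 0.1465], E[r] = 2.6680, γ^t·E[r] = 1.307305, running G = 5.666680
t=3: π = [0.1667, 0.1692, 0.1880, 0.1663, 0.1646, 0.1453], E[r] = 2.6697, γ^t·E[r] = 0.915699, running G = 6.582379
t=4: π = [0.1667, 0.1693, 0.1878, 0.1664, 0.1643, 0.1456], E[r] = 2.6696, γ^t·E[r] = 0.640982, running G = 7.223361
t=5: π = [0.1667, 0.1693, 0.1878, 0.1663, 0.1644, 0.1455], E[r] = 2.6696, γ^t·E[r] = 0.448686, running G = 7.672048
t=6: π = [0.1667, 0.1693, 0.1878, 0.1663, 0.1644, 0.1455], E[r] = 2.6696, γ^t·E[r] = 0.314080, running G = 7.986128
t=7: π = [0.1667, 0.1693, 0.1878, 0.1663, 0.1644, 0.1455], E[r] = 2.6696, γ^t·E[r] = 0.219856, running G = 8.205984

G = 8.2060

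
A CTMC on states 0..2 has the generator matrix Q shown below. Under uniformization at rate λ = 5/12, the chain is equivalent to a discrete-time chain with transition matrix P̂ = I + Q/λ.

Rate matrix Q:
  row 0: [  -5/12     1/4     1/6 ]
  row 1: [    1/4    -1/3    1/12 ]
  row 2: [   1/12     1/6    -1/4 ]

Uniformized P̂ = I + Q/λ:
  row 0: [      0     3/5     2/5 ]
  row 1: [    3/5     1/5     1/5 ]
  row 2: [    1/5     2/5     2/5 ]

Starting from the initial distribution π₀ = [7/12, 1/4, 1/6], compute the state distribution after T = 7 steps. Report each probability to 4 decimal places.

π = [0.2927, 0.3834, 0.3240]

t=0: π = [0.5833, 0.2500, 0.1667]
t=1: π = [0.1833, 0.4667, 0.3500]
t=2: π = [0.3500, 0.3433, 0.3067]
t=3: π = [0.2673, 0.4013, 0.3313]
t=4: π = [0.3071, 0.3732, 0.3197]
t=5: π = [0.2879, 0.3868, 0.3254]
t=6: π = [0.2971, 0.3802, 0.3226]
t=7: π = [0.2927, 0.3834, 0.3240]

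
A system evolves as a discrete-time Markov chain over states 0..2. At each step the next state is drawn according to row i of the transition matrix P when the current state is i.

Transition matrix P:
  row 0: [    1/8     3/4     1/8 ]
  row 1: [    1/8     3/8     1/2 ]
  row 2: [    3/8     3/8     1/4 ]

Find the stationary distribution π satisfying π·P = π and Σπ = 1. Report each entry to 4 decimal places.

π = [0.2093, 0.4535, 0.3372]

Balance equations π_j = Σ_i π_i·P[i][j]:
  π_0 = 1/8·π_0 + 1/8·π_1 + 3/8·π_2
  π_1 = 3/4·π_0 + 3/8·π_1 + 3/8·π_2
  normalize: π_0 + π_1 + π_2 = 1
Solving the linear system gives exactly π = [9/43, 39/86, 29/86].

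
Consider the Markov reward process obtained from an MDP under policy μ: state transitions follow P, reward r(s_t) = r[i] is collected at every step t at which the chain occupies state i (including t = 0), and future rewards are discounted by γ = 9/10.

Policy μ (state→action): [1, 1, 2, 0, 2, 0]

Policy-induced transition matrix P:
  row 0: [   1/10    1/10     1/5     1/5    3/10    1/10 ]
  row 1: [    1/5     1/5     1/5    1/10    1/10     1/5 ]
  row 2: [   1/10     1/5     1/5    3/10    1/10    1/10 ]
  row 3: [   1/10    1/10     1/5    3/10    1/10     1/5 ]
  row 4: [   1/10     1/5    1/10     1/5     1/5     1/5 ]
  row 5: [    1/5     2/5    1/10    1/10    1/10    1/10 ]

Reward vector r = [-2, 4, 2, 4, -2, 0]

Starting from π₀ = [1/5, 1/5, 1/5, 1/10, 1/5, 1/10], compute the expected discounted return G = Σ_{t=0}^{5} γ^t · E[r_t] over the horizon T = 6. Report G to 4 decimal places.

G = 5.8475

t=0: π = [0.2000, 0.2000, 0.2000, 0.1000, 0.2000, 0.1000], E[r] = 0.8000, γ^t·E[r] = 0.800000, running G = 0.800000
t=1: π = [0.1300, 0.1900, 0.1700, 0.2000, 0.1600, 0.1500], E[r] = 1.3200, γ^t·E[r] = 1.188000, running G = 1.988000
t=2: π = [0.1340, 0.1970, 0.1690, 0.2030, 0.1420, 0.1550], E[r] = 1.3860, γ^t·E[r] = 1.122660, running G = 3.110660
t=3: π = [0.1352, 0.1973, 0.1703, 0.2020, 0.1410, 0.1542], E[r] = 1.3854, γ^t·E[r] = 1.009957, running G = 4.120617
t=4: π = [0.1352, 0.1971, 0.1705, 0.2021, 0.1411, 0.1540], E[r] = 1.3852, γ^t·E[r] = 0.908817, running G = 5.029433
t=5: π = [0.1351, 0.1971, 0.1705, 0.2021, 0.1411, 0.1540], E[r] = 1.3853, γ^t·E[r] = 0.818032, running G = 5.847465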